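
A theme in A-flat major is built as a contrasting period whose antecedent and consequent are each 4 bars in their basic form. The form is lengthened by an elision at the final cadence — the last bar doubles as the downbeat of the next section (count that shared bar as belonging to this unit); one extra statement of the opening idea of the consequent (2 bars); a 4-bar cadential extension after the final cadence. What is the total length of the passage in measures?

14 measures

Basic contrasting period: 4 + 4 = 8 bars.
8 (basic form) + 2 (extra statement) + 4 (cadential extension) = 14.
The elision shares a bar with the next section but does not change this unit's count.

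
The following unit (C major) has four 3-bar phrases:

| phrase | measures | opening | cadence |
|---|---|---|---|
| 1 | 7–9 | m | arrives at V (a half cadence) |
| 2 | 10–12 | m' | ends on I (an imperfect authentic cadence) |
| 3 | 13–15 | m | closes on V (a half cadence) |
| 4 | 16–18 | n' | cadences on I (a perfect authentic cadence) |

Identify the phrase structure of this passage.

Four phrases in two halves: the first half (bars 7–12) ends with an imperfect authentic cadence, the second (mm. 13–18) with a perfect authentic cadence — a large antecedent–consequent pair, i.e. a double period.
Phrase 3 begins with the same material as phrase 1, making it parallel.

parallel double period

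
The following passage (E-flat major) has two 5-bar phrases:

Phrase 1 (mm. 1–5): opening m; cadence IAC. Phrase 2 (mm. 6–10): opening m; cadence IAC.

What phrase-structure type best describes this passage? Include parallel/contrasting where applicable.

Both phrases have the same opening (m) and the same cadence (imperfect authentic cadence): the second is a restatement, not a consequent, so this is a repeated phrase rather than a period.

repeated phrase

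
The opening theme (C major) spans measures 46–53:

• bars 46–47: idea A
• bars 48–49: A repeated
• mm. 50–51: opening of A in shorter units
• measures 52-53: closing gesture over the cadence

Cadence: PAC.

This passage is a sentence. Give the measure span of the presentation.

measures 46–49

The presentation of a sentence is the basic idea (bars 46–47) plus its repetition (bars 48-49); the presentation is therefore bars 46–49.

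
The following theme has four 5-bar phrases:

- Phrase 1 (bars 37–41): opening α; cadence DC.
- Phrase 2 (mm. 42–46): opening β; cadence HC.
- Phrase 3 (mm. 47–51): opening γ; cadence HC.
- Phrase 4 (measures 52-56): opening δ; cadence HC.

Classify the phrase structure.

phrase group

Phrase 4 ends with a half cadence, no stronger than phrase 2's half cadence, so the four phrases do not form a double period; nor do phrases 3–4 duplicate 1–2, so it is not a repeated period. With no phrase reaching a conclusive cadence, the passage is a phrase group.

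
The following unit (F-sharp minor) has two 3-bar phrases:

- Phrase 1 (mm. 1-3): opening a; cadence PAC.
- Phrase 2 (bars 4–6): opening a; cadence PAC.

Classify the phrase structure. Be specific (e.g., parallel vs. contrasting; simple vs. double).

Both phrases have the same opening (a) and the same cadence (perfect authentic cadence): the second is a restatement, not a consequent, so this is a repeated phrase rather than a period.

repeated phrase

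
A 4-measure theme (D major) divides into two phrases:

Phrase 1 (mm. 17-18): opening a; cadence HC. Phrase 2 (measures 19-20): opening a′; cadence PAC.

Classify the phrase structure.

Phrase 1 ends with a half cadence (weaker) and phrase 2 with a perfect authentic cadence (stronger): antecedent + consequent = a period.
The two phrases open with the same material (a / a′), so the period is parallel.

parallel period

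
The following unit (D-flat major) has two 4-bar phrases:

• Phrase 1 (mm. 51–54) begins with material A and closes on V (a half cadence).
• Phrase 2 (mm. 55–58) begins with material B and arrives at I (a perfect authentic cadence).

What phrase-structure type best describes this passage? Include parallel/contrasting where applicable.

Phrase 1 ends with a half cadence (weaker) and phrase 2 with a perfect authentic cadence (stronger): antecedent + consequent = a period.
The two phrases open with different material (A / B), so the period is contrasting.

contrasting period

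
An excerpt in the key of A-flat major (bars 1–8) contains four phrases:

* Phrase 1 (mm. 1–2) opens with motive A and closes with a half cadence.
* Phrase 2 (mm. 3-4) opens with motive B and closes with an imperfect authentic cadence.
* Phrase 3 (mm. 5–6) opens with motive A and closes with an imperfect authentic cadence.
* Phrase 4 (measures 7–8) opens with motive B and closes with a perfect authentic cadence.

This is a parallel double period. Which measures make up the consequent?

measures 5–8

In a double period the first pair of phrases (ending imperfect authentic cadence) is the large antecedent and the second pair (ending perfect authentic cadence) is the large consequent; the consequent is measures 5–8.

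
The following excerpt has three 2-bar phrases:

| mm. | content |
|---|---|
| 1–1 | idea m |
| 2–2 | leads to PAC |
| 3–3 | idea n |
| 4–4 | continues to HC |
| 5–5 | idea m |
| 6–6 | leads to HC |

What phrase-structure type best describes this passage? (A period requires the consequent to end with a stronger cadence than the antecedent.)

The final phrase closes with a half cadence, which is not stronger than the preceding half cadence; the 3 phrases lack an overall antecedent–consequent design and so form a phrase group.

phrase group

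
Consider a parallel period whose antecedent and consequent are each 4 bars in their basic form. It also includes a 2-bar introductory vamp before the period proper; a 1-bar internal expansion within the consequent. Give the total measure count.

11 measures

Basic parallel period: 4 + 4 = 8 bars.
8 (basic form) + 2 (introduction) + 1 (internal expansion) = 11.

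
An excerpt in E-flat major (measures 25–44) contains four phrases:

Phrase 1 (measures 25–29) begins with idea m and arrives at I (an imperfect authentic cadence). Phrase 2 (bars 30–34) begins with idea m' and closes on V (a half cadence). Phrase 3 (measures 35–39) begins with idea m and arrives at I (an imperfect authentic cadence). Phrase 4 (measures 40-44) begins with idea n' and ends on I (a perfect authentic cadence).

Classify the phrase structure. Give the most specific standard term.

parallel double period

Four phrases in two halves: the first half (measures 25–34) ends with a half cadence, the second (mm. 35-44) with a perfect authentic cadence — a large antecedent–consequent pair, i.e. a double period.
Phrase 3 begins with the same material as phrase 1, making it parallel.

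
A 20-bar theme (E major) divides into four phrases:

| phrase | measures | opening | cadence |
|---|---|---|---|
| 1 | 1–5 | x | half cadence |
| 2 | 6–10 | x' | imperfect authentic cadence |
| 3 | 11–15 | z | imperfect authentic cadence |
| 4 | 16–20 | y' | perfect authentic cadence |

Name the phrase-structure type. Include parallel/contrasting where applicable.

Four phrases in two halves: the first half (mm. 1–10) ends with an imperfect authentic cadence, the second (measures 11–20) with a perfect authentic cadence — a large antecedent–consequent pair, i.e. a double period.
Phrase 3 begins with different material from phrase 1, making it contrasting.

contrasting double period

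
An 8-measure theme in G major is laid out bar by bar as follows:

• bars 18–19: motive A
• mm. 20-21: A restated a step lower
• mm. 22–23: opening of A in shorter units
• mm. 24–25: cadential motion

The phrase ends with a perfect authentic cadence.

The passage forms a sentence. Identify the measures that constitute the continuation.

measures 22–25

After the presentation (mm. 18–21), the continuation covers the fragmentation through the cadence: mm. 22-25.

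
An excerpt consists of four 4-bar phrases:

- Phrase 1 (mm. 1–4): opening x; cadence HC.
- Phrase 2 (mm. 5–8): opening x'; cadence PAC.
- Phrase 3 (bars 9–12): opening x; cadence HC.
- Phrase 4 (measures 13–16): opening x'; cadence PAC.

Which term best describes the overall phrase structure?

repeated period

The cadence pattern HC–PAC–HC–PAC is weak–strong twice, and phrases 3–4 restate phrases 1–2: a period heard twice, not a double period (which would end weakly at phrase 2).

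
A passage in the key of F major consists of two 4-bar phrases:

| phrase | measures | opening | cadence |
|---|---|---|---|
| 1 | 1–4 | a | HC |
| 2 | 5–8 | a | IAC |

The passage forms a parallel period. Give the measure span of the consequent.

measures 5–8

The antecedent is the phrase ending with the weaker cadence (half cadence, phrase 1) and the consequent the one ending more conclusively (imperfect authentic cadence, phrase 2); the consequent is mm. 5–8.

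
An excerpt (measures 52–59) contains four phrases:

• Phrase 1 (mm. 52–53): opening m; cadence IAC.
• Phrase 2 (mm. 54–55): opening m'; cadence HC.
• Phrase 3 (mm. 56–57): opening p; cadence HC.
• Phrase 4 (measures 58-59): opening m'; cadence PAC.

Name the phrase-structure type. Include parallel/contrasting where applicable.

Four phrases in two halves: the first half (mm. 52-55) ends with a half cadence, the second (measures 56–59) with a perfect authentic cadence — a large antecedent–consequent pair, i.e. a double period.
Phrase 3 begins with different material from phrase 1, making it contrasting.

contrasting double period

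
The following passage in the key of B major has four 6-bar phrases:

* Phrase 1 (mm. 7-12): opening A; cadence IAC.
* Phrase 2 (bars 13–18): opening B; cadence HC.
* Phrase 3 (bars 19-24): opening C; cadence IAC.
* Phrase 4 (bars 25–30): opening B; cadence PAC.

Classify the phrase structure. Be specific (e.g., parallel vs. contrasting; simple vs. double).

contrasting double period

Four phrases in two halves: the first half (bars 7-18) ends with a half cadence, the second (measures 19–30) with a perfect authentic cadence — a large antecedent–consequent pair, i.e. a double period.
Phrase 3 begins with different material from phrase 1, making it contrasting.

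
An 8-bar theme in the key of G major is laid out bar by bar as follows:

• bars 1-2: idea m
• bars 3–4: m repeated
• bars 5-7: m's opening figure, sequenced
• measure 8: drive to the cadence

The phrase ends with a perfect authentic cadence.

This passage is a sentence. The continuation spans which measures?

measures 5–8

After the presentation (mm. 1–4), the continuation covers the fragmentation through the cadence: bars 5–8.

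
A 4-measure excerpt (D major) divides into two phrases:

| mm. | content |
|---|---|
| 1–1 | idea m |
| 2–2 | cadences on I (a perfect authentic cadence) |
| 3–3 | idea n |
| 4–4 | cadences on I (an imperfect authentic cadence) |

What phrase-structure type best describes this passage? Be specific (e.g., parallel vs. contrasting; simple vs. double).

phrase group

The second phrase closes with an imperfect authentic cadence, which is not stronger than the first phrase's perfect authentic cadence; without a weak→strong cadential pair there is no antecedent–consequent relationship, so this is a phrase group rather than a period.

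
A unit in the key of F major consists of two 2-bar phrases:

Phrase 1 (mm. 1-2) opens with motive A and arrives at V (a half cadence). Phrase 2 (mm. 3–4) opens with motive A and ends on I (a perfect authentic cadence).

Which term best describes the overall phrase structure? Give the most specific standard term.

parallel period

Phrase 1 ends with a half cadence (weaker) and phrase 2 with a perfect authentic cadence (stronger): antecedent + consequent = a period.
The two phrases open with the same material (A / A), so the period is parallel.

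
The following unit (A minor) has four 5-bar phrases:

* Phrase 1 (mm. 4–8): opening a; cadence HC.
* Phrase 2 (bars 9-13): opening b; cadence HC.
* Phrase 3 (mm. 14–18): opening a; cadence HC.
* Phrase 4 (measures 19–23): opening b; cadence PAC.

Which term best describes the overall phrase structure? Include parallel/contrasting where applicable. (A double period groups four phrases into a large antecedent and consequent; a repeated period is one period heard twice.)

parallel double period

Four phrases in two halves: the first half (measures 4–13) ends with a half cadence, the second (mm. 14–23) with a perfect authentic cadence — a large antecedent–consequent pair, i.e. a double period.
Phrase 3 begins with the same material as phrase 1, making it parallel.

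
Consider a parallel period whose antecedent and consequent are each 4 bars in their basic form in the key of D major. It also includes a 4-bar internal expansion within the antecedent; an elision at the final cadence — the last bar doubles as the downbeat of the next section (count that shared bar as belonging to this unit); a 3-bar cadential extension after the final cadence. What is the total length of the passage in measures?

Basic parallel period: 4 + 4 = 8 bars.
8 (basic form) + 4 (internal expansion) + 3 (cadential extension) = 15.
The elision shares a bar with the next section but does not change this unit's count.

15 measures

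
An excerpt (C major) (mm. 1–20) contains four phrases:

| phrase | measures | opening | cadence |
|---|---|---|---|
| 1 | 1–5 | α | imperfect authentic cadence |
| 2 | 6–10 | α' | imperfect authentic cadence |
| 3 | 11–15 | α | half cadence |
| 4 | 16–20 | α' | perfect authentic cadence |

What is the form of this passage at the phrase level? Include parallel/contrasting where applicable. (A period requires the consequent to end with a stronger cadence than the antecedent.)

Four phrases in two halves: the first half (mm. 1–10) ends with an imperfect authentic cadence, the second (mm. 11–20) with a perfect authentic cadence — a large antecedent–consequent pair, i.e. a double period.
Phrase 3 begins with the same material as phrase 1, making it parallel.

parallel double period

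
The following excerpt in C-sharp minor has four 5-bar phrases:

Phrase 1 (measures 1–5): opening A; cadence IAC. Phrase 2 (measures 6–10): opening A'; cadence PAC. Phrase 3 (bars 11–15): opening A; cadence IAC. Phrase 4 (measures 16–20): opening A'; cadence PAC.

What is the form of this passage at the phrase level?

repeated period

The cadence pattern IAC–PAC–IAC–PAC is weak–strong twice, and phrases 3–4 restate phrases 1–2: a period heard twice, not a double period (which would end weakly at phrase 2).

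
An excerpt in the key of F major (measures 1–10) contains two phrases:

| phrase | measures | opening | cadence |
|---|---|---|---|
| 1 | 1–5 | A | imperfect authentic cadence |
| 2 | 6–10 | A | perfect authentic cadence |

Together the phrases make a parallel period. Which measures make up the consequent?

The phrase ending with the weaker cadence (imperfect authentic cadence) is the antecedent; the one ending more conclusively (perfect authentic cadence) is the consequent. The consequent is measures 6–10.

measures 6–10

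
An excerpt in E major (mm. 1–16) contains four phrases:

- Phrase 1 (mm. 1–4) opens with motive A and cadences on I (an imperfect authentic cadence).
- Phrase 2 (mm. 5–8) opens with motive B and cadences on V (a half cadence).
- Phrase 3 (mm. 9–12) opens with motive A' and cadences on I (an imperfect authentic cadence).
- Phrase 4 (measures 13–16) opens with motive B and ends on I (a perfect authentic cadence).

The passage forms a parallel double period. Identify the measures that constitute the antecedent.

measures 1–8

In a double period the four phrases pair into a large antecedent (phrases 1–2, ending half cadence) and a large consequent (phrases 3–4, ending perfect authentic cadence). The antecedent spans mm. 1–8.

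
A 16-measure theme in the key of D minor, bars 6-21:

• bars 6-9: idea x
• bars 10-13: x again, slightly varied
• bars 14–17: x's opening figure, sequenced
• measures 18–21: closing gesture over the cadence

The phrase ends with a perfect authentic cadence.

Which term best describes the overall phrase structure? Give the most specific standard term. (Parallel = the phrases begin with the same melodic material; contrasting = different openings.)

Basic idea (mm. 6–9) + its repetition (mm. 10-13) form the presentation; fragmentation and cadence (mm. 14-21) form the continuation — the 16-bar whole is a sentence.

sentence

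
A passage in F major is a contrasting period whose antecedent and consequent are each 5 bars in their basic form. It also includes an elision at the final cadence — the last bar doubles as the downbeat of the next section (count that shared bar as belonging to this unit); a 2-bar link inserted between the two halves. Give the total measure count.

Basic contrasting period: 5 + 5 = 10 bars.
10 (basic form) + 2 (link) = 12.
The elision shares a bar with the next section but does not change this unit's count.

12 measures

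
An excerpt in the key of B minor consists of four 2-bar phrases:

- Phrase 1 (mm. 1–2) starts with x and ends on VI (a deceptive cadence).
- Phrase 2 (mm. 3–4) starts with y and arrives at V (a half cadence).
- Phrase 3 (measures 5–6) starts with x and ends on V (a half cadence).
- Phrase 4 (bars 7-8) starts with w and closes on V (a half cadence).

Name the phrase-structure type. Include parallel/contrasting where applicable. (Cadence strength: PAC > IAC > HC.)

phrase group

Phrase 4 ends with a half cadence, no stronger than phrase 2's half cadence, so the four phrases do not form a double period; nor do phrases 3–4 duplicate 1–2, so it is not a repeated period. With no phrase reaching a conclusive cadence, the passage is a phrase group.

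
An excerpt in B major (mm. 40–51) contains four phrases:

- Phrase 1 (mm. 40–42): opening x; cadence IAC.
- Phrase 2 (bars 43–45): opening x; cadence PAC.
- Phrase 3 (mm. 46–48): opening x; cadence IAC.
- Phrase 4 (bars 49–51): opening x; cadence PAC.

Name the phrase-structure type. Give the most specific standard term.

repeated period

The cadence pattern IAC–PAC–IAC–PAC is weak–strong twice, and phrases 3–4 restate phrases 1–2: a period heard twice, not a double period (which would end weakly at phrase 2).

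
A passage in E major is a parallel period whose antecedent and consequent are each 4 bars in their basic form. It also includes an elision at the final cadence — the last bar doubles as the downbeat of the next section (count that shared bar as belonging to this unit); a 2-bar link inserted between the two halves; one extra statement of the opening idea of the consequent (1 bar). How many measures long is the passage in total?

Basic parallel period: 4 + 4 = 8 bars.
8 (basic form) + 2 (link) + 1 (extra statement) = 11.
The elision shares a bar with the next section but does not change this unit's count.

11 measures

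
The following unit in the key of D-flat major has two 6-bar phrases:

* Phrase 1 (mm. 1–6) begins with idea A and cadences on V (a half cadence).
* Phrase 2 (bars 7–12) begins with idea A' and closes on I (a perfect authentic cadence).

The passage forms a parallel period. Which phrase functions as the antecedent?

phrase 1

The phrase ending with the weaker cadence (half cadence) is the antecedent; the one ending more conclusively (perfect authentic cadence) is the consequent. The antecedent is phrase 1.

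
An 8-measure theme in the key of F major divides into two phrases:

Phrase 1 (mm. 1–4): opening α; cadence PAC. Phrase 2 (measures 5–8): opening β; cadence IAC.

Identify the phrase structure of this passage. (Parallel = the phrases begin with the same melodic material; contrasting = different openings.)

The second phrase closes with an imperfect authentic cadence, which is not stronger than the first phrase's perfect authentic cadence; without a weak→strong cadential pair there is no antecedent–consequent relationship, so this is a phrase group rather than a period.

phrase group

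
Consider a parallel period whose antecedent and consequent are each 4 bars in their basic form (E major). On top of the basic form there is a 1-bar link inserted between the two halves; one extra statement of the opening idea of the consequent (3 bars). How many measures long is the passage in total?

12 measures

Basic parallel period: 4 + 4 = 8 bars.
8 (basic form) + 1 (link) + 3 (extra statement) = 12.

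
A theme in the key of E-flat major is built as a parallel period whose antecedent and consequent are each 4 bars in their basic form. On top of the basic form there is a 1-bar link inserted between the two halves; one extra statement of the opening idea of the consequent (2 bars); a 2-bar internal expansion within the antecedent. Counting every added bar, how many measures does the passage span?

13 measures

Basic parallel period: 4 + 4 = 8 bars.
8 (basic form) + 1 (link) + 2 (extra statement) + 2 (internal expansion) = 13.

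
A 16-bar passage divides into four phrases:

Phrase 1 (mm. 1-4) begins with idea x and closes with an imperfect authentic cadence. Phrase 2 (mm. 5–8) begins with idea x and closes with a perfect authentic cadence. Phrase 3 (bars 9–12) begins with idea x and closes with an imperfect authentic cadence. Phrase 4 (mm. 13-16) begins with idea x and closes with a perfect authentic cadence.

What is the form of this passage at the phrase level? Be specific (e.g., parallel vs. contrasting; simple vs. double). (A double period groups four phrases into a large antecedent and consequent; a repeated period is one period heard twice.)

The cadence pattern IAC–PAC–IAC–PAC is weak–strong twice, and phrases 3–4 restate phrases 1–2: a period heard twice, not a double period (which would end weakly at phrase 2).

repeated period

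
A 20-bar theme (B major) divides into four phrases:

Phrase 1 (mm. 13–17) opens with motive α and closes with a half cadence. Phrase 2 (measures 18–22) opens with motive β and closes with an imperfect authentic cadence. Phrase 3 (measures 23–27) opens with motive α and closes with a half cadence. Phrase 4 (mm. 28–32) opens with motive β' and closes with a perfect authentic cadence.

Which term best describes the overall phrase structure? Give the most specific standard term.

parallel double period

Four phrases in two halves: the first half (measures 13-22) ends with an imperfect authentic cadence, the second (mm. 23–32) with a perfect authentic cadence — a large antecedent–consequent pair, i.e. a double period.
Phrase 3 begins with the same material as phrase 1, making it parallel.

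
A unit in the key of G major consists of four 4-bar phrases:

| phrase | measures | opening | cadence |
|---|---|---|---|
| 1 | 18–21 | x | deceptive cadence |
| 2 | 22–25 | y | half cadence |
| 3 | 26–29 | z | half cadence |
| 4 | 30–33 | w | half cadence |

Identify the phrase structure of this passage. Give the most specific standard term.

phrase group

Phrase 4 ends with a half cadence, no stronger than phrase 2's half cadence, so the four phrases do not form a double period; nor do phrases 3–4 duplicate 1–2, so it is not a repeated period. With no phrase reaching a conclusive cadence, the passage is a phrase group.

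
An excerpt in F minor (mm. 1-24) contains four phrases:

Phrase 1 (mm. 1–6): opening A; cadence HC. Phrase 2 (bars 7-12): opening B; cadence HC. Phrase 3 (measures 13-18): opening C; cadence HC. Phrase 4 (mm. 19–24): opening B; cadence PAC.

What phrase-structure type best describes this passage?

Four phrases in two halves: the first half (mm. 1–12) ends with a half cadence, the second (mm. 13–24) with a perfect authentic cadence — a large antecedent–consequent pair, i.e. a double period.
Phrase 3 begins with different material from phrase 1, making it contrasting.

contrasting double period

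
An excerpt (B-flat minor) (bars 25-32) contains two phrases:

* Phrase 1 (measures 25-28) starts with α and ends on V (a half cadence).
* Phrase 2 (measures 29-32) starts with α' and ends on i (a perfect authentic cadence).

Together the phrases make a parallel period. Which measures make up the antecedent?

The phrase ending with the weaker cadence (half cadence) is the antecedent; the one ending more conclusively (perfect authentic cadence) is the consequent. The antecedent is measures 25–28.

measures 25–28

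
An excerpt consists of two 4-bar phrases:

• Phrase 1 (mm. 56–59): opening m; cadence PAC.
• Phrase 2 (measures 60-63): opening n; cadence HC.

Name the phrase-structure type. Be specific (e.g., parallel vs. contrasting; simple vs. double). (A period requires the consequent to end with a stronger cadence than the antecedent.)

phrase group

The second phrase closes with a half cadence, which is not stronger than the first phrase's perfect authentic cadence; without a weak→strong cadential pair there is no antecedent–consequent relationship, so this is a phrase group rather than a period.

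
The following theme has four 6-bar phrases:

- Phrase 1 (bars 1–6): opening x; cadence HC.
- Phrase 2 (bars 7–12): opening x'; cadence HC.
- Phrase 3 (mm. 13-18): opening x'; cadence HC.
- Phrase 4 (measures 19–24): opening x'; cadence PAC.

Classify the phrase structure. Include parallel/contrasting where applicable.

parallel double period

Four phrases in two halves: the first half (mm. 1–12) ends with a half cadence, the second (mm. 13-24) with a perfect authentic cadence — a large antecedent–consequent pair, i.e. a double period.
Phrase 3 begins with the same material as phrase 1, making it parallel.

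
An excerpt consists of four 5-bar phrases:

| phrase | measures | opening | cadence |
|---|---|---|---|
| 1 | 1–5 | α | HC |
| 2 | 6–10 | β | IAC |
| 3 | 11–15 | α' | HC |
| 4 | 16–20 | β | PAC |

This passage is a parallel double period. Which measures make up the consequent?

In a double period the four phrases pair into a large antecedent (phrases 1–2, ending imperfect authentic cadence) and a large consequent (phrases 3–4, ending perfect authentic cadence). The consequent spans bars 11–20.

measures 11–20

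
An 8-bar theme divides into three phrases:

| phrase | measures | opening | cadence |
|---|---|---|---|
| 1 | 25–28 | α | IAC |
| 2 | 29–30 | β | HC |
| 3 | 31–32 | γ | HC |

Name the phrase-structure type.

phrase group

The final phrase closes with a half cadence, which is not stronger than the preceding half cadence; the 3 phrases lack an overall antecedent–consequent design and so form a phrase group.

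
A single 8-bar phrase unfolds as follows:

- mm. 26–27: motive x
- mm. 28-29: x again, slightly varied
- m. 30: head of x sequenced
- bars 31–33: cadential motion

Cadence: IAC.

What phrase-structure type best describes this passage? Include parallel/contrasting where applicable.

sentence

Basic idea (measures 26–27) + its repetition (mm. 28–29) form the presentation; fragmentation and cadence (bars 30–33) form the continuation — the 8-bar whole is a sentence.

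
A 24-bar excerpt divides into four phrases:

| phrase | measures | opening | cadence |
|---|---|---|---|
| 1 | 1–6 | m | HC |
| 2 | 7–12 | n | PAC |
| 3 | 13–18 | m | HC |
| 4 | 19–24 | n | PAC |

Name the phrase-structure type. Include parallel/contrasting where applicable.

repeated period

The cadence pattern HC–PAC–HC–PAC is weak–strong twice, and phrases 3–4 restate phrases 1–2: a period heard twice, not a double period (which would end weakly at phrase 2).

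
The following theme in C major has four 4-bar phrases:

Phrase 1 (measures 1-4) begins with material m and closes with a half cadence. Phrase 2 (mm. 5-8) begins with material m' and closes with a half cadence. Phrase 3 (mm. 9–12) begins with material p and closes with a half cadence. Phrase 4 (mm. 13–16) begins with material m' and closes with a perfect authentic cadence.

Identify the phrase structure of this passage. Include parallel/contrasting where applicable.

Four phrases in two halves: the first half (mm. 1–8) ends with a half cadence, the second (mm. 9–16) with a perfect authentic cadence — a large antecedent–consequent pair, i.e. a double period.
Phrase 3 begins with different material from phrase 1, making it contrasting.

contrasting double period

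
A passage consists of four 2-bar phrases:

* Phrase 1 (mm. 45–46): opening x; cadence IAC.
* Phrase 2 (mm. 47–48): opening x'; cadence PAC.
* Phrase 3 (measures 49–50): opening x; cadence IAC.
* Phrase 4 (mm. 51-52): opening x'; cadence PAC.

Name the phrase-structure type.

repeated period

The cadence pattern IAC–PAC–IAC–PAC is weak–strong twice, and phrases 3–4 restate phrases 1–2: a period heard twice, not a double period (which would end weakly at phrase 2).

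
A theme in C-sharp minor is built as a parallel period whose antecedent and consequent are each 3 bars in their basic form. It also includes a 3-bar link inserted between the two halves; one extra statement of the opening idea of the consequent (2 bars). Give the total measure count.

Basic parallel period: 3 + 3 = 6 bars.
6 (basic form) + 3 (link) + 2 (extra statement) = 11.

11 measures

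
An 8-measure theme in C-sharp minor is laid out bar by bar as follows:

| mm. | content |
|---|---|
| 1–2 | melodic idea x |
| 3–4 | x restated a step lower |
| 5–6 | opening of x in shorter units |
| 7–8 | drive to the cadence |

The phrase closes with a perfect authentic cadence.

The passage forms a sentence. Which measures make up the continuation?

measures 5–8

After the presentation (mm. 1–4), the continuation covers the fragmentation through the cadence: mm. 5–8.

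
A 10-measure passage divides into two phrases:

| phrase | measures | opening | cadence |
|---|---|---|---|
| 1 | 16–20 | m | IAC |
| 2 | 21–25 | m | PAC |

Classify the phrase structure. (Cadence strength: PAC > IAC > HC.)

Phrase 1 ends with an imperfect authentic cadence (weaker) and phrase 2 with a perfect authentic cadence (stronger): antecedent + consequent = a period.
The two phrases open with the same material (m / m), so the period is parallel.

parallel period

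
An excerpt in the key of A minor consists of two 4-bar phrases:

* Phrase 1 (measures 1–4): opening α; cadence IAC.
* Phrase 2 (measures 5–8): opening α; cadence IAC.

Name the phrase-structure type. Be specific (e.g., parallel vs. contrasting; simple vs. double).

repeated phrase

Both phrases have the same opening (α) and the same cadence (imperfect authentic cadence): the second is a restatement, not a consequent, so this is a repeated phrase rather than a period.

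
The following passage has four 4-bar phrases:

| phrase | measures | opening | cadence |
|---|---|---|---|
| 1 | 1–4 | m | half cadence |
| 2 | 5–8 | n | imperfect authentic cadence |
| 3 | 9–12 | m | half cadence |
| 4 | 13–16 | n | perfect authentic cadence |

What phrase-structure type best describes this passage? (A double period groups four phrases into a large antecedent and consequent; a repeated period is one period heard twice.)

parallel double period

Four phrases in two halves: the first half (bars 1–8) ends with an imperfect authentic cadence, the second (mm. 9–16) with a perfect authentic cadence — a large antecedent–consequent pair, i.e. a double period.
Phrase 3 begins with the same material as phrase 1, making it parallel.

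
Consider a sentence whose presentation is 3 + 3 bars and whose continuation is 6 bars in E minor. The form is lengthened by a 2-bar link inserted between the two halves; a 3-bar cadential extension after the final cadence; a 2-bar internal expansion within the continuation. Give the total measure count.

19 measures

Basic sentence: 3 + 3 + 6 = 12 bars.
12 (basic form) + 2 (link) + 3 (cadential extension) + 2 (internal expansion) = 19.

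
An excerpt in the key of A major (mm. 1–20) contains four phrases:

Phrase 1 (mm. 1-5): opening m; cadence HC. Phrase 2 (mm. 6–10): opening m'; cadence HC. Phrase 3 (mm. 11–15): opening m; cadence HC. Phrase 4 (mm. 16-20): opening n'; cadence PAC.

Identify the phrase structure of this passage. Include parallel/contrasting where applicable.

parallel double period

Four phrases in two halves: the first half (measures 1–10) ends with a half cadence, the second (mm. 11-20) with a perfect authentic cadence — a large antecedent–consequent pair, i.e. a double period.
Phrase 3 begins with the same material as phrase 1, making it parallel.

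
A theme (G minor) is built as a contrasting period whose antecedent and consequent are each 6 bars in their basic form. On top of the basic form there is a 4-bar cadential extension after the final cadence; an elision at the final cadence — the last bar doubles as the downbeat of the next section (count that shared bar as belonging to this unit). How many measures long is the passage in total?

16 measures

Basic contrasting period: 6 + 6 = 12 bars.
12 (basic form) + 4 (cadential extension) = 16.
The elision shares a bar with the next section but does not change this unit's count.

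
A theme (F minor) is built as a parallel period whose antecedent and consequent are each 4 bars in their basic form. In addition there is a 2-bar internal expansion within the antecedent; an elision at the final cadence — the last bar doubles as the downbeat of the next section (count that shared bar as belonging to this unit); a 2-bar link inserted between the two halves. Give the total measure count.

Basic parallel period: 4 + 4 = 8 bars.
8 (basic form) + 2 (internal expansion) + 2 (link) = 12.
The elision shares a bar with the next section but does not change this unit's count.

12 measures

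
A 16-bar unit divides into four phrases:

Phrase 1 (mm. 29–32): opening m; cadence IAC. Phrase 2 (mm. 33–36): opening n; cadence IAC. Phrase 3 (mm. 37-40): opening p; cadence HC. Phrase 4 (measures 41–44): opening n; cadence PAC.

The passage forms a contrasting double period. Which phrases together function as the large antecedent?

phrases 1 and 2

In a double period the first pair of phrases (ending imperfect authentic cadence) is the large antecedent and the second pair (ending perfect authentic cadence) is the large consequent; the antecedent is phrases 1 and 2.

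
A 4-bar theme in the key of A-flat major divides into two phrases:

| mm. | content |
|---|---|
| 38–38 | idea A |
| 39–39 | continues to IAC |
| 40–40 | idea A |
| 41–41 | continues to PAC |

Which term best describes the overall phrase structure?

Phrase 1 ends with an imperfect authentic cadence (weaker) and phrase 2 with a perfect authentic cadence (stronger): antecedent + consequent = a period.
The two phrases open with the same material (A / A), so the period is parallel.

parallel period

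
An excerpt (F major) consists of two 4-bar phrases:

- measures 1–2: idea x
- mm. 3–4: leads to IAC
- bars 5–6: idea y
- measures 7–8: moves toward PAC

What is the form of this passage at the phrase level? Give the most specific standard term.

Phrase 1 ends with an imperfect authentic cadence (weaker) and phrase 2 with a perfect authentic cadence (stronger): antecedent + consequent = a period.
The two phrases open with different material (x / y), so the period is contrasting.

contrasting period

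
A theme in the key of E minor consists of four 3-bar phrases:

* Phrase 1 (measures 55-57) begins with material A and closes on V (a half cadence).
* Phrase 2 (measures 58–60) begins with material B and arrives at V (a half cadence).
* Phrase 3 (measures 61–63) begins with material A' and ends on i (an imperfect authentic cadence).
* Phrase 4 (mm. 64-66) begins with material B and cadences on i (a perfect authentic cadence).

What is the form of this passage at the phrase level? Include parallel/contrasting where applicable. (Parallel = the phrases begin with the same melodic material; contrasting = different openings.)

Four phrases in two halves: the first half (mm. 55–60) ends with a half cadence, the second (bars 61–66) with a perfect authentic cadence — a large antecedent–consequent pair, i.e. a double period.
Phrase 3 begins with the same material as phrase 1, making it parallel.

parallel double period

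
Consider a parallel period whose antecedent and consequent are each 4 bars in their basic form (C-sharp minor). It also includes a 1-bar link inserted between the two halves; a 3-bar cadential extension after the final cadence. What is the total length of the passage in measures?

12 measures

Basic parallel period: 4 + 4 = 8 bars.
8 (basic form) + 1 (link) + 3 (cadential extension) = 12.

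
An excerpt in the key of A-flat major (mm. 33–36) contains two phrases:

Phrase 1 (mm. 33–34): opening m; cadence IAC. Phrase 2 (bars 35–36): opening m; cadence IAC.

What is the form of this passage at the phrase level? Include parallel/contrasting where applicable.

repeated phrase

Both phrases have the same opening (m) and the same cadence (imperfect authentic cadence): the second is a restatement, not a consequent, so this is a repeated phrase rather than a period.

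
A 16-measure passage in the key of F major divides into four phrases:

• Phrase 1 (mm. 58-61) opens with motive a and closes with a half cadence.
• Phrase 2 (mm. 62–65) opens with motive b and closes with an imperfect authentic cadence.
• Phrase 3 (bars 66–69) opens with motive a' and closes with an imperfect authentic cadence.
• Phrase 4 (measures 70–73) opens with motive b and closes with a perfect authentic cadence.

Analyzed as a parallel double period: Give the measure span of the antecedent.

In a double period the four phrases pair into a large antecedent (phrases 1–2, ending imperfect authentic cadence) and a large consequent (phrases 3–4, ending perfect authentic cadence). The antecedent spans measures 58–65.

measures 58–65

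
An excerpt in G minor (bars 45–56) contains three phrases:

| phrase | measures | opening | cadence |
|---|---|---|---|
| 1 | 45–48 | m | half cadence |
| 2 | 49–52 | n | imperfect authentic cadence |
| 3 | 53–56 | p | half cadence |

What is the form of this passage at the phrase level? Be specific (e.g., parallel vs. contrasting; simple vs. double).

phrase group

The final phrase closes with a half cadence, which is not stronger than the preceding imperfect authentic cadence; the 3 phrases lack an overall antecedent–consequent design and so form a phrase group.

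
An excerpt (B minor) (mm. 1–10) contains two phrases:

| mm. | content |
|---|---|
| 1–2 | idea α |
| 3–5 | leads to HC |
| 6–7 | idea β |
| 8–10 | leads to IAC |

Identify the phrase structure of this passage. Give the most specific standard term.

contrasting period

Phrase 1 ends with a half cadence (weaker) and phrase 2 with an imperfect authentic cadence (stronger): antecedent + consequent = a period.
The two phrases open with different material (α / β), so the period is contrasting.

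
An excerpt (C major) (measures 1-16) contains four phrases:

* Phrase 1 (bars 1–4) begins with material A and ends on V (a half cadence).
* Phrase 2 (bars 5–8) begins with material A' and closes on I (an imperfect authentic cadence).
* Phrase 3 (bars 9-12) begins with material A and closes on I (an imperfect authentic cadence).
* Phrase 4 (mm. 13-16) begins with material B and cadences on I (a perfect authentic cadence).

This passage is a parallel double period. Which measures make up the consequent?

In a double period the four phrases pair into a large antecedent (phrases 1–2, ending imperfect authentic cadence) and a large consequent (phrases 3–4, ending perfect authentic cadence). The consequent spans measures 9–16.

measures 9–16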